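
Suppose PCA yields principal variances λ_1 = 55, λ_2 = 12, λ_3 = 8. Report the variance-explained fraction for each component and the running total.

Step 1 — total variance = trace(Sigma) = Σ λ_i = 55 + 12 + 8 = 75.

Step 2 — fraction explained by component i = λ_i / Σ λ:
  PC1: 55/75 = 0.7333
  PC2: 12/75 = 0.16
  PC3: 8/75 = 0.1067

Step 3 — cumulative fraction after k components = (λ_1 + ... + λ_k) / Σ λ:
  k = 1: 55/75 = 0.7333
  k = 2: (55 + 12)/75 = 67/75 = 0.8933
  k = 3: (55 + 12 + 8)/75 = 75/75 = 1

Summary (fraction, with percent):

explained: PC1 0.7333 (73.33%), PC2 0.16 (16%), PC3 0.1067 (10.67%);  cumulative: 0.7333, 0.8933, 1


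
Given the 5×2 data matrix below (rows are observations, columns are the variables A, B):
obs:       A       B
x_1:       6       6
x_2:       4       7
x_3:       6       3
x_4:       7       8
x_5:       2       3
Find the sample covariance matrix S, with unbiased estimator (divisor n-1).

Step 1 — column means:
  mean(A) = (6 + 4 + 6 + 7 + 2) / 5 = 25/5 = 5
  mean(B) = (6 + 7 + 3 + 8 + 3) / 5 = 27/5 = 5.4

Step 2 — sample covariance S[i,j] = (1/(n-1)) · Σ_k (x_{k,i} - mean_i) · (x_{k,j} - mean_j), with n-1 = 4.
  S[A,A] = ((1)·(1) + (-1)·(-1) + (1)·(1) + (2)·(2) + (-3)·(-3)) / 4 = 16/4 = 4
  S[A,B] = ((1)·(0.6) + (-1)·(1.6) + (1)·(-2.4) + (2)·(2.6) + (-3)·(-2.4)) / 4 = 9/4 = 2.25
  S[B,B] = ((0.6)·(0.6) + (1.6)·(1.6) + (-2.4)·(-2.4) + (2.6)·(2.6) + (-2.4)·(-2.4)) / 4 = 21.2/4 = 5.3

S is symmetric (S[j,i] = S[i,j]). Assembling:

S = [[4, 2.25],
 [2.25, 5.3]]


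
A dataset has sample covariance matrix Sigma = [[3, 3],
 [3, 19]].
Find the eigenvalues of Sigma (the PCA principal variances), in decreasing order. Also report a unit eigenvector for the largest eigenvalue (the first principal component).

Step 1 — characteristic polynomial of 2×2 Sigma:
  det(Sigma - λI) = λ² - trace · λ + det = 0.
  trace = 3 + 19 = 22, det = 3·19 - (3)² = 48.
Step 2 — discriminant:
  Δ = trace² - 4·det = 484 - 192 = 292.
Step 3 — eigenvalues:
  λ = (trace ± √Δ)/2 = (22 ± 17.088)/2,
  λ_1 = 19.544,  λ_2 = 2.456.

Step 4 — unit eigenvector for λ_1: solve (Sigma - λ_1 I)v = 0. First row:
  (3 - 19.544)·v_x + (3)·v_y = 0, i.e. (-16.544)·v_x + (3)·v_y = 0,
  so v ∝ (b, λ_1 - a) = (3, 16.544) = u.
  ||u|| = √((3)² + (16.544)²) = √(282.7041) ≈ 16.8138,
  v_1 = u/||u|| ≈ (0.1784, 0.984) (||v_1|| = 1).

λ_1 = 19.544,  λ_2 = 2.456;  v_1 ≈ (0.1784, 0.984)


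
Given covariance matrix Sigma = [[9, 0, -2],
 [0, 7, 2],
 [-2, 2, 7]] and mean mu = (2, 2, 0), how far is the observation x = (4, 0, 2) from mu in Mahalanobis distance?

Step 1 — centre the observation: (x - mu) = (2, -2, 2).

Step 2 — invert Sigma (cofactor / det for 3×3, or solve directly):
  Sigma^{-1} = [[0.1194, -0.0106, 0.0371],
 [-0.0106, 0.1565, -0.0477],
 [0.0371, -0.0477, 0.1671]].

Step 3 — form the quadratic (x - mu)^T · Sigma^{-1} · (x - mu):
  Sigma^{-1} · (x - mu) = (0.3342, -0.4297, 0.504).
  (x - mu)^T · [Sigma^{-1} · (x - mu)] = (2)·(0.3342) + (-2)·(-0.4297) + (2)·(0.504) = 2.5358.

Step 4 — take square root: d = √(2.5358) ≈ 1.5924.

d(x, mu) = √(2.5358) ≈ 1.5924


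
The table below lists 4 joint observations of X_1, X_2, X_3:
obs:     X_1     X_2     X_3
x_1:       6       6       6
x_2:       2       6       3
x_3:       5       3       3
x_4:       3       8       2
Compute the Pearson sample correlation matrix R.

Step 1 — column means:
  mean(X_1) = (6 + 2 + 5 + 3) / 4 = 16/4 = 4
  mean(X_2) = (6 + 6 + 3 + 8) / 4 = 23/4 = 5.75
  mean(X_3) = (6 + 3 + 3 + 2) / 4 = 14/4 = 3.5

Step 2 — sample variances and covariances s[i,j] = (1/(n-1)) · Σ_k (x_{k,i} - mean_i) · (x_{k,j} - mean_j), with n-1 = 3:
  s[X_1,X_1] = ((2)·(2) + (-2)·(-2) + (1)·(1) + (-1)·(-1)) / 3 = 10/3 = 3.3333
  s[X_1,X_2] = ((2)·(0.25) + (-2)·(0.25) + (1)·(-2.75) + (-1)·(2.25)) / 3 = -5/3 = -1.6667
  s[X_1,X_3] = ((2)·(2.5) + (-2)·(-0.5) + (1)·(-0.5) + (-1)·(-1.5)) / 3 = 7/3 = 2.3333
  s[X_2,X_2] = ((0.25)·(0.25) + (0.25)·(0.25) + (-2.75)·(-2.75) + (2.25)·(2.25)) / 3 = 12.75/3 = 4.25
  s[X_2,X_3] = ((0.25)·(2.5) + (0.25)·(-0.5) + (-2.75)·(-0.5) + (2.25)·(-1.5)) / 3 = -1.5/3 = -0.5
  s[X_3,X_3] = ((2.5)·(2.5) + (-0.5)·(-0.5) + (-0.5)·(-0.5) + (-1.5)·(-1.5)) / 3 = 9/3 = 3
  Sample standard deviations s_i = √(s[i,i]):
  s(X_1) = √(3.3333) = 1.8257
  s(X_2) = √(4.25) = 2.0616
  s(X_3) = √(3) = 1.7321

Step 3 — r_{ij} = s_{ij} / (s_i · s_j):
  r[X_1,X_1] = 1 (diagonal).
  r[X_1,X_2] = -1.6667 / (1.8257 · 2.0616) = -1.6667 / 3.7639 = -0.4428
  r[X_1,X_3] = 2.3333 / (1.8257 · 1.7321) = 2.3333 / 3.1623 = 0.7379
  r[X_2,X_2] = 1 (diagonal).
  r[X_2,X_3] = -0.5 / (2.0616 · 1.7321) = -0.5 / 3.5707 = -0.14
  r[X_3,X_3] = 1 (diagonal).

R is symmetric with unit diagonal. Assembling:

R = [[1, -0.4428, 0.7379],
 [-0.4428, 1, -0.14],
 [0.7379, -0.14, 1]]


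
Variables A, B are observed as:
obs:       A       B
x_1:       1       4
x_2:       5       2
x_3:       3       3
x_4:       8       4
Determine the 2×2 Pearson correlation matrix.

Step 1 — column means:
  mean(A) = (1 + 5 + 3 + 8) / 4 = 17/4 = 4.25
  mean(B) = (4 + 2 + 3 + 4) / 4 = 13/4 = 3.25

Step 2 — sample variances and covariances s[i,j] = (1/(n-1)) · Σ_k (x_{k,i} - mean_i) · (x_{k,j} - mean_j), with n-1 = 3:
  s[A,A] = ((-3.25)·(-3.25) + (0.75)·(0.75) + (-1.25)·(-1.25) + (3.75)·(3.75)) / 3 = 26.75/3 = 8.9167
  s[A,B] = ((-3.25)·(0.75) + (0.75)·(-1.25) + (-1.25)·(-0.25) + (3.75)·(0.75)) / 3 = -0.25/3 = -0.0833
  s[B,B] = ((0.75)·(0.75) + (-1.25)·(-1.25) + (-0.25)·(-0.25) + (0.75)·(0.75)) / 3 = 2.75/3 = 0.9167
  Sample standard deviations s_i = √(s[i,i]):
  s(A) = √(8.9167) = 2.9861
  s(B) = √(0.9167) = 0.9574

Step 3 — r_{ij} = s_{ij} / (s_i · s_j):
  r[A,A] = 1 (diagonal).
  r[A,B] = -0.0833 / (2.9861 · 0.9574) = -0.0833 / 2.859 = -0.0291
  r[B,B] = 1 (diagonal).

R is symmetric with unit diagonal. Assembling:

R = [[1, -0.0291],
 [-0.0291, 1]]


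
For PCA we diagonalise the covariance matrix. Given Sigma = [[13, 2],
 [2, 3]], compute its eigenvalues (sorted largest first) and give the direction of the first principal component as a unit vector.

Step 1 — characteristic polynomial of 2×2 Sigma:
  det(Sigma - λI) = λ² - trace · λ + det = 0.
  trace = 13 + 3 = 16, det = 13·3 - (2)² = 35.
Step 2 — discriminant:
  Δ = trace² - 4·det = 256 - 140 = 116.
Step 3 — eigenvalues:
  λ = (trace ± √Δ)/2 = (16 ± 10.7703)/2,
  λ_1 = 13.3852,  λ_2 = 2.6148.

Step 4 — unit eigenvector for λ_1: solve (Sigma - λ_1 I)v = 0. First row:
  (13 - 13.3852)·v_x + (2)·v_y = 0, i.e. (-0.3852)·v_x + (2)·v_y = 0,
  so v ∝ (b, λ_1 - a) = (2, 0.3852) = u.
  ||u|| = √((2)² + (0.3852)²) = √(4.1484) ≈ 2.0368,
  v_1 = u/||u|| ≈ (0.982, 0.1891) (||v_1|| = 1).

λ_1 = 13.3852,  λ_2 = 2.6148;  v_1 ≈ (0.982, 0.1891)


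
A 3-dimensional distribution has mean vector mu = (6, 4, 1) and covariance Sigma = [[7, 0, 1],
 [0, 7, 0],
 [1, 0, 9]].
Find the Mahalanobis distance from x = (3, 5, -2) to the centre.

Step 1 — centre the observation: (x - mu) = (-3, 1, -3).

Step 2 — invert Sigma (cofactor / det for 3×3, or solve directly):
  Sigma^{-1} = [[0.1452, 0, -0.0161],
 [0, 0.1429, 0],
 [-0.0161, 0, 0.1129]].

Step 3 — form the quadratic (x - mu)^T · Sigma^{-1} · (x - mu):
  Sigma^{-1} · (x - mu) = (-0.3871, 0.1429, -0.2903).
  (x - mu)^T · [Sigma^{-1} · (x - mu)] = (-3)·(-0.3871) + (1)·(0.1429) + (-3)·(-0.2903) = 2.1751.

Step 4 — take square root: d = √(2.1751) ≈ 1.4748.

d(x, mu) = √(2.1751) ≈ 1.4748


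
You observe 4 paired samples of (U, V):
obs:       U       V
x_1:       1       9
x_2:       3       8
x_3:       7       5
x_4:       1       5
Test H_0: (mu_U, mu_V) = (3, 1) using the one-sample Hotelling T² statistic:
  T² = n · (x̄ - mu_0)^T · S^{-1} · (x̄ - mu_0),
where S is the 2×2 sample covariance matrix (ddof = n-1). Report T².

Step 1 — sample mean vector:
  mean(U) = (1 + 3 + 7 + 1) / 4 = 12/4 = 3
  mean(V) = (9 + 8 + 5 + 5) / 4 = 27/4 = 6.75
  x̄ = (3, 6.75),  deviation x̄ - mu_0 = (3, 6.75) - (3, 1) = (0, 5.75).

Step 2 — sample covariance matrix, S[i,j] = (1/(n-1)) · Σ_k (x_{k,i} - mean_i) · (x_{k,j} - mean_j), divisor n-1 = 3:
  S[U,U] = ((-2)·(-2) + (0)·(0) + (4)·(4) + (-2)·(-2)) / 3 = 24/3 = 8
  S[U,V] = ((-2)·(2.25) + (0)·(1.25) + (4)·(-1.75) + (-2)·(-1.75)) / 3 = -8/3 = -2.6667
  S[V,V] = ((2.25)·(2.25) + (1.25)·(1.25) + (-1.75)·(-1.75) + (-1.75)·(-1.75)) / 3 = 12.75/3 = 4.25
  S = [[8, -2.6667],
 [-2.6667, 4.25]].

Step 3 — invert S. det(S) = 8·4.25 - (-2.6667)² = 26.8889.
  S^{-1} = (1/det) · [[d, -b], [-b, a]] = [[0.1581, 0.0992],
 [0.0992, 0.2975]].

Step 4 — quadratic form (x̄ - mu_0)^T · S^{-1} · (x̄ - mu_0):
  S^{-1} · (x̄ - mu_0) = (0.5702, 1.7107),
  (x̄ - mu_0)^T · [...] = (0)·(0.5702) + (5.75)·(1.7107) = 9.8368.

Step 5 — scale by n: T² = 4 · 9.8368 = 39.3471.

T² ≈ 39.3471


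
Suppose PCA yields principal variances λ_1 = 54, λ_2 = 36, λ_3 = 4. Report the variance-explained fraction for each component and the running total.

Step 1 — total variance = trace(Sigma) = Σ λ_i = 54 + 36 + 4 = 94.

Step 2 — fraction explained by component i = λ_i / Σ λ:
  PC1: 54/94 = 0.5745
  PC2: 36/94 = 0.383
  PC3: 4/94 = 0.0426

Step 3 — cumulative fraction after k components = (λ_1 + ... + λ_k) / Σ λ:
  k = 1: 54/94 = 0.5745
  k = 2: (54 + 36)/94 = 90/94 = 0.9574
  k = 3: (54 + 36 + 4)/94 = 94/94 = 1

Summary (fraction, with percent):

explained: PC1 0.5745 (57.45%), PC2 0.383 (38.3%), PC3 0.0426 (4.26%);  cumulative: 0.5745, 0.9574, 1


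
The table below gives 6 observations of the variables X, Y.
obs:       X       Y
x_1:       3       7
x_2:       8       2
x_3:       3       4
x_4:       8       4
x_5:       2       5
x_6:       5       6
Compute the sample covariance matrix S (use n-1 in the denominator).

Step 1 — column means:
  mean(X) = (3 + 8 + 3 + 8 + 2 + 5) / 6 = 29/6 = 4.8333
  mean(Y) = (7 + 2 + 4 + 4 + 5 + 6) / 6 = 28/6 = 4.6667

Step 2 — sample covariance S[i,j] = (1/(n-1)) · Σ_k (x_{k,i} - mean_i) · (x_{k,j} - mean_j), with n-1 = 5.
  S[X,X] = ((-1.8333)·(-1.8333) + (3.1667)·(3.1667) + (-1.8333)·(-1.8333) + (3.1667)·(3.1667) + (-2.8333)·(-2.8333) + (0.1667)·(0.1667)) / 5 = 34.8333/5 = 6.9667
  S[X,Y] = ((-1.8333)·(2.3333) + (3.1667)·(-2.6667) + (-1.8333)·(-0.6667) + (3.1667)·(-0.6667) + (-2.8333)·(0.3333) + (0.1667)·(1.3333)) / 5 = -14.3333/5 = -2.8667
  S[Y,Y] = ((2.3333)·(2.3333) + (-2.6667)·(-2.6667) + (-0.6667)·(-0.6667) + (-0.6667)·(-0.6667) + (0.3333)·(0.3333) + (1.3333)·(1.3333)) / 5 = 15.3333/5 = 3.0667

S is symmetric (S[j,i] = S[i,j]). Assembling:

S = [[6.9667, -2.8667],
 [-2.8667, 3.0667]]


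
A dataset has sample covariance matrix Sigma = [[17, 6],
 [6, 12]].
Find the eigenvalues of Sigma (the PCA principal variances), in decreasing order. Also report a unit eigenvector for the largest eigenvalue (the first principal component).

Step 1 — characteristic polynomial of 2×2 Sigma:
  det(Sigma - λI) = λ² - trace · λ + det = 0.
  trace = 17 + 12 = 29, det = 17·12 - (6)² = 168.
Step 2 — discriminant:
  Δ = trace² - 4·det = 841 - 672 = 169.
Step 3 — eigenvalues:
  λ = (trace ± √Δ)/2 = (29 ± 13)/2,
  λ_1 = 21,  λ_2 = 8.

Step 4 — unit eigenvector for λ_1: solve (Sigma - λ_1 I)v = 0. First row:
  (17 - 21)·v_x + (6)·v_y = 0, i.e. (-4)·v_x + (6)·v_y = 0,
  so v ∝ (b, λ_1 - a) = (6, 4) = u.
  ||u|| = √((6)² + (4)²) = √(52) ≈ 7.2111,
  v_1 = u/||u|| ≈ (0.8321, 0.5547) (||v_1|| = 1).

λ_1 = 21,  λ_2 = 8;  v_1 ≈ (0.8321, 0.5547)


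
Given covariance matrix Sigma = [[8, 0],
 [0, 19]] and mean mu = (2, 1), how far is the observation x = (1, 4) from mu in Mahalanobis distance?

Step 1 — centre the observation: (x - mu) = (-1, 3).

Step 2 — invert Sigma. det(Sigma) = 8·19 - (0)² = 152.
  Sigma^{-1} = (1/det) · [[d, -b], [-b, a]] = [[0.125, 0],
 [0, 0.0526]].

Step 3 — form the quadratic (x - mu)^T · Sigma^{-1} · (x - mu):
  Sigma^{-1} · (x - mu) = (-0.125, 0.1579).
  (x - mu)^T · [Sigma^{-1} · (x - mu)] = (-1)·(-0.125) + (3)·(0.1579) = 0.5987.

Step 4 — take square root: d = √(0.5987) ≈ 0.7737.

d(x, mu) = √(0.5987) ≈ 0.7737


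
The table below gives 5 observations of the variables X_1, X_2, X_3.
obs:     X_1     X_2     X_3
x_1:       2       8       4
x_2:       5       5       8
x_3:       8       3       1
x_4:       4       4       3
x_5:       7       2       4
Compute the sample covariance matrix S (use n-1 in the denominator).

Step 1 — column means:
  mean(X_1) = (2 + 5 + 8 + 4 + 7) / 5 = 26/5 = 5.2
  mean(X_2) = (8 + 5 + 3 + 4 + 2) / 5 = 22/5 = 4.4
  mean(X_3) = (4 + 8 + 1 + 3 + 4) / 5 = 20/5 = 4

Step 2 — sample covariance S[i,j] = (1/(n-1)) · Σ_k (x_{k,i} - mean_i) · (x_{k,j} - mean_j), with n-1 = 4.
  S[X_1,X_1] = ((-3.2)·(-3.2) + (-0.2)·(-0.2) + (2.8)·(2.8) + (-1.2)·(-1.2) + (1.8)·(1.8)) / 4 = 22.8/4 = 5.7
  S[X_1,X_2] = ((-3.2)·(3.6) + (-0.2)·(0.6) + (2.8)·(-1.4) + (-1.2)·(-0.4) + (1.8)·(-2.4)) / 4 = -19.4/4 = -4.85
  S[X_1,X_3] = ((-3.2)·(0) + (-0.2)·(4) + (2.8)·(-3) + (-1.2)·(-1) + (1.8)·(0)) / 4 = -8/4 = -2
  S[X_2,X_2] = ((3.6)·(3.6) + (0.6)·(0.6) + (-1.4)·(-1.4) + (-0.4)·(-0.4) + (-2.4)·(-2.4)) / 4 = 21.2/4 = 5.3
  S[X_2,X_3] = ((3.6)·(0) + (0.6)·(4) + (-1.4)·(-3) + (-0.4)·(-1) + (-2.4)·(0)) / 4 = 7/4 = 1.75
  S[X_3,X_3] = ((0)·(0) + (4)·(4) + (-3)·(-3) + (-1)·(-1) + (0)·(0)) / 4 = 26/4 = 6.5

S is symmetric (S[j,i] = S[i,j]). Assembling:

S = [[5.7, -4.85, -2],
 [-4.85, 5.3, 1.75],
 [-2, 1.75, 6.5]]


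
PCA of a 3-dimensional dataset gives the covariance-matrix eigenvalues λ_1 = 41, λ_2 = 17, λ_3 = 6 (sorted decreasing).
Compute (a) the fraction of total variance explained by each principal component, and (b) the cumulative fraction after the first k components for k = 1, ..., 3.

Step 1 — total variance = trace(Sigma) = Σ λ_i = 41 + 17 + 6 = 64.

Step 2 — fraction explained by component i = λ_i / Σ λ:
  PC1: 41/64 = 0.6406
  PC2: 17/64 = 0.2656
  PC3: 6/64 = 0.0938

Step 3 — cumulative fraction after k components = (λ_1 + ... + λ_k) / Σ λ:
  k = 1: 41/64 = 0.6406
  k = 2: (41 + 17)/64 = 58/64 = 0.9062
  k = 3: (41 + 17 + 6)/64 = 64/64 = 1

Summary (fraction, with percent):

explained: PC1 0.6406 (64.06%), PC2 0.2656 (26.56%), PC3 0.0938 (9.38%);  cumulative: 0.6406, 0.9062, 1


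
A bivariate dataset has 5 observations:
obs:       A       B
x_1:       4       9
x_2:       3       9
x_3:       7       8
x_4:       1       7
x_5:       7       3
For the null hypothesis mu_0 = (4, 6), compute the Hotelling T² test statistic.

Step 1 — sample mean vector:
  mean(A) = (4 + 3 + 7 + 1 + 7) / 5 = 22/5 = 4.4
  mean(B) = (9 + 9 + 8 + 7 + 3) / 5 = 36/5 = 7.2
  x̄ = (4.4, 7.2),  deviation x̄ - mu_0 = (4.4, 7.2) - (4, 6) = (0.4, 1.2).

Step 2 — sample covariance matrix, S[i,j] = (1/(n-1)) · Σ_k (x_{k,i} - mean_i) · (x_{k,j} - mean_j), divisor n-1 = 4:
  S[A,A] = ((-0.4)·(-0.4) + (-1.4)·(-1.4) + (2.6)·(2.6) + (-3.4)·(-3.4) + (2.6)·(2.6)) / 4 = 27.2/4 = 6.8
  S[A,B] = ((-0.4)·(1.8) + (-1.4)·(1.8) + (2.6)·(0.8) + (-3.4)·(-0.2) + (2.6)·(-4.2)) / 4 = -11.4/4 = -2.85
  S[B,B] = ((1.8)·(1.8) + (1.8)·(1.8) + (0.8)·(0.8) + (-0.2)·(-0.2) + (-4.2)·(-4.2)) / 4 = 24.8/4 = 6.2
  S = [[6.8, -2.85],
 [-2.85, 6.2]].

Step 3 — invert S. det(S) = 6.8·6.2 - (-2.85)² = 34.0375.
  S^{-1} = (1/det) · [[d, -b], [-b, a]] = [[0.1822, 0.0837],
 [0.0837, 0.1998]].

Step 4 — quadratic form (x̄ - mu_0)^T · S^{-1} · (x̄ - mu_0):
  S^{-1} · (x̄ - mu_0) = (0.1733, 0.2732),
  (x̄ - mu_0)^T · [...] = (0.4)·(0.1733) + (1.2)·(0.2732) = 0.3972.

Step 5 — scale by n: T² = 5 · 0.3972 = 1.986.

T² ≈ 1.986


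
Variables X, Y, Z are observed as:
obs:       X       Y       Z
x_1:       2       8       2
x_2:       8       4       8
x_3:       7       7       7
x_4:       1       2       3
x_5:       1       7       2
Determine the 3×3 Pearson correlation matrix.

Step 1 — column means:
  mean(X) = (2 + 8 + 7 + 1 + 1) / 5 = 19/5 = 3.8
  mean(Y) = (8 + 4 + 7 + 2 + 7) / 5 = 28/5 = 5.6
  mean(Z) = (2 + 8 + 7 + 3 + 2) / 5 = 22/5 = 4.4

Step 2 — sample variances and covariances s[i,j] = (1/(n-1)) · Σ_k (x_{k,i} - mean_i) · (x_{k,j} - mean_j), with n-1 = 4:
  s[X,X] = ((-1.8)·(-1.8) + (4.2)·(4.2) + (3.2)·(3.2) + (-2.8)·(-2.8) + (-2.8)·(-2.8)) / 4 = 46.8/4 = 11.7
  s[X,Y] = ((-1.8)·(2.4) + (4.2)·(-1.6) + (3.2)·(1.4) + (-2.8)·(-3.6) + (-2.8)·(1.4)) / 4 = -0.4/4 = -0.1
  s[X,Z] = ((-1.8)·(-2.4) + (4.2)·(3.6) + (3.2)·(2.6) + (-2.8)·(-1.4) + (-2.8)·(-2.4)) / 4 = 38.4/4 = 9.6
  s[Y,Y] = ((2.4)·(2.4) + (-1.6)·(-1.6) + (1.4)·(1.4) + (-3.6)·(-3.6) + (1.4)·(1.4)) / 4 = 25.2/4 = 6.3
  s[Y,Z] = ((2.4)·(-2.4) + (-1.6)·(3.6) + (1.4)·(2.6) + (-3.6)·(-1.4) + (1.4)·(-2.4)) / 4 = -6.2/4 = -1.55
  s[Z,Z] = ((-2.4)·(-2.4) + (3.6)·(3.6) + (2.6)·(2.6) + (-1.4)·(-1.4) + (-2.4)·(-2.4)) / 4 = 33.2/4 = 8.3
  Sample standard deviations s_i = √(s[i,i]):
  s(X) = √(11.7) = 3.4205
  s(Y) = √(6.3) = 2.51
  s(Z) = √(8.3) = 2.881

Step 3 — r_{ij} = s_{ij} / (s_i · s_j):
  r[X,X] = 1 (diagonal).
  r[X,Y] = -0.1 / (3.4205 · 2.51) = -0.1 / 8.5855 = -0.0116
  r[X,Z] = 9.6 / (3.4205 · 2.881) = 9.6 / 9.8544 = 0.9742
  r[Y,Y] = 1 (diagonal).
  r[Y,Z] = -1.55 / (2.51 · 2.881) = -1.55 / 7.2312 = -0.2143
  r[Z,Z] = 1 (diagonal).

R is symmetric with unit diagonal. Assembling:

R = [[1, -0.0116, 0.9742],
 [-0.0116, 1, -0.2143],
 [0.9742, -0.2143, 1]]


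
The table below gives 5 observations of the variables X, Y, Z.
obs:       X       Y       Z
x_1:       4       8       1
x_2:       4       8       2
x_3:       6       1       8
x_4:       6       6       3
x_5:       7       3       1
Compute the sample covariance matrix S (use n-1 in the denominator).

Step 1 — column means:
  mean(X) = (4 + 4 + 6 + 6 + 7) / 5 = 27/5 = 5.4
  mean(Y) = (8 + 8 + 1 + 6 + 3) / 5 = 26/5 = 5.2
  mean(Z) = (1 + 2 + 8 + 3 + 1) / 5 = 15/5 = 3

Step 2 — sample covariance S[i,j] = (1/(n-1)) · Σ_k (x_{k,i} - mean_i) · (x_{k,j} - mean_j), with n-1 = 4.
  S[X,X] = ((-1.4)·(-1.4) + (-1.4)·(-1.4) + (0.6)·(0.6) + (0.6)·(0.6) + (1.6)·(1.6)) / 4 = 7.2/4 = 1.8
  S[X,Y] = ((-1.4)·(2.8) + (-1.4)·(2.8) + (0.6)·(-4.2) + (0.6)·(0.8) + (1.6)·(-2.2)) / 4 = -13.4/4 = -3.35
  S[X,Z] = ((-1.4)·(-2) + (-1.4)·(-1) + (0.6)·(5) + (0.6)·(0) + (1.6)·(-2)) / 4 = 4/4 = 1
  S[Y,Y] = ((2.8)·(2.8) + (2.8)·(2.8) + (-4.2)·(-4.2) + (0.8)·(0.8) + (-2.2)·(-2.2)) / 4 = 38.8/4 = 9.7
  S[Y,Z] = ((2.8)·(-2) + (2.8)·(-1) + (-4.2)·(5) + (0.8)·(0) + (-2.2)·(-2)) / 4 = -25/4 = -6.25
  S[Z,Z] = ((-2)·(-2) + (-1)·(-1) + (5)·(5) + (0)·(0) + (-2)·(-2)) / 4 = 34/4 = 8.5

S is symmetric (S[j,i] = S[i,j]). Assembling:

S = [[1.8, -3.35, 1],
 [-3.35, 9.7, -6.25],
 [1, -6.25, 8.5]]


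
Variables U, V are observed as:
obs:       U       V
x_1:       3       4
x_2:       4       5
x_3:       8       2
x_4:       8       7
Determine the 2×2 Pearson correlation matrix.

Step 1 — column means:
  mean(U) = (3 + 4 + 8 + 8) / 4 = 23/4 = 5.75
  mean(V) = (4 + 5 + 2 + 7) / 4 = 18/4 = 4.5

Step 2 — sample variances and covariances s[i,j] = (1/(n-1)) · Σ_k (x_{k,i} - mean_i) · (x_{k,j} - mean_j), with n-1 = 3:
  s[U,U] = ((-2.75)·(-2.75) + (-1.75)·(-1.75) + (2.25)·(2.25) + (2.25)·(2.25)) / 3 = 20.75/3 = 6.9167
  s[U,V] = ((-2.75)·(-0.5) + (-1.75)·(0.5) + (2.25)·(-2.5) + (2.25)·(2.5)) / 3 = 0.5/3 = 0.1667
  s[V,V] = ((-0.5)·(-0.5) + (0.5)·(0.5) + (-2.5)·(-2.5) + (2.5)·(2.5)) / 3 = 13/3 = 4.3333
  Sample standard deviations s_i = √(s[i,i]):
  s(U) = √(6.9167) = 2.63
  s(V) = √(4.3333) = 2.0817

Step 3 — r_{ij} = s_{ij} / (s_i · s_j):
  r[U,U] = 1 (diagonal).
  r[U,V] = 0.1667 / (2.63 · 2.0817) = 0.1667 / 5.4747 = 0.0304
  r[V,V] = 1 (diagonal).

R is symmetric with unit diagonal. Assembling:

R = [[1, 0.0304],
 [0.0304, 1]]


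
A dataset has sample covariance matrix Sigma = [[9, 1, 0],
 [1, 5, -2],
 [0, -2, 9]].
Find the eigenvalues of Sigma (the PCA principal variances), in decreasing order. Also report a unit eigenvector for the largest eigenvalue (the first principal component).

Step 1 — characteristic polynomial p(λ) = det(λI - Sigma) = λ³ - tr·λ² + c_1·λ - det, where tr = trace, c_1 = sum of the principal 2×2 minors, det = det(Sigma):
  tr = 9 + 5 + 9 = 23,
  c_1 = (9·5 - (1)²) + (9·9 - (0)²) + (5·9 - (-2)²) = 44 + 81 + 41 = 166,
  det = 9·(5·9 - (-2)²) - (1)·((1)·9 - (-2)·(0)) + (0)·((1)·(-2) - 5·(0)) = 9·(41) - (1)·(9) + (0)·(-2) = 360.
  So p(λ) = λ³ - 23λ² + 166λ - 360.
Step 2 — look for an integer root (rational root theorem: any rational root is an integer divisor of 360). Testing λ = 4:
  p(4) = 64 - 368 + 664 - 360 = 0  ✓
  Dividing out (λ - 4): p(λ) = (λ - 4)(λ² - 19λ + 90).
Step 3 — remaining eigenvalues from the quadratic λ² - 19λ + 90 = 0:
  Δ = 19² - 4·90 = 361 - 360 = 1,  λ = (19 ± √1)/2 = (19 ± 1)/2 = 10 or 9.
  Sorted: λ_1 = 10,  λ_2 = 9,  λ_3 = 4  (check: sum = 23 = tr ✓).

Step 4 — unit eigenvector for λ_1 = 10: v spans the null space of (Sigma - λ_1 I), whose rows are
  r_1 = (-1, 1, 0),  r_2 = (1, -5, -2),  r_3 = (0, -2, -1).
  v is orthogonal to every row, so take v ∝ r_1 × r_2 = ((1)·(-2) - (0)·(-5), (0)·(1) - (-1)·(-2), (-1)·(-5) - (1)·(1)) = (-2, -2, 4).
  Rescale (divide by 2; multiply by -1 so the first nonzero entry is positive): u = (1, 1, -2).
  ||u|| = √((1)² + (1)² + (-2)²) = √(6) ≈ 2.4495,  v_1 = u/||u|| ≈ (0.4082, 0.4082, -0.8165) (||v_1|| = 1).

λ_1 = 10,  λ_2 = 9,  λ_3 = 4;  v_1 ≈ (0.4082, 0.4082, -0.8165)


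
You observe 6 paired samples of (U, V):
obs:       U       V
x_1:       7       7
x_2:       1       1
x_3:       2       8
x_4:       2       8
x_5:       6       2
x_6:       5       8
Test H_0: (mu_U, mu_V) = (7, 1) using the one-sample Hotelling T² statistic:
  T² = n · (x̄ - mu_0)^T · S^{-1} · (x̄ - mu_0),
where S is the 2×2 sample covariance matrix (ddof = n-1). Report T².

Step 1 — sample mean vector:
  mean(U) = (7 + 1 + 2 + 2 + 6 + 5) / 6 = 23/6 = 3.8333
  mean(V) = (7 + 1 + 8 + 8 + 2 + 8) / 6 = 34/6 = 5.6667
  x̄ = (3.8333, 5.6667),  deviation x̄ - mu_0 = (3.8333, 5.6667) - (7, 1) = (-3.1667, 4.6667).

Step 2 — sample covariance matrix, S[i,j] = (1/(n-1)) · Σ_k (x_{k,i} - mean_i) · (x_{k,j} - mean_j), divisor n-1 = 5:
  S[U,U] = ((3.1667)·(3.1667) + (-2.8333)·(-2.8333) + (-1.8333)·(-1.8333) + (-1.8333)·(-1.8333) + (2.1667)·(2.1667) + (1.1667)·(1.1667)) / 5 = 30.8333/5 = 6.1667
  S[U,V] = ((3.1667)·(1.3333) + (-2.8333)·(-4.6667) + (-1.8333)·(2.3333) + (-1.8333)·(2.3333) + (2.1667)·(-3.6667) + (1.1667)·(2.3333)) / 5 = 3.6667/5 = 0.7333
  S[V,V] = ((1.3333)·(1.3333) + (-4.6667)·(-4.6667) + (2.3333)·(2.3333) + (2.3333)·(2.3333) + (-3.6667)·(-3.6667) + (2.3333)·(2.3333)) / 5 = 53.3333/5 = 10.6667
  S = [[6.1667, 0.7333],
 [0.7333, 10.6667]].

Step 3 — invert S. det(S) = 6.1667·10.6667 - (0.7333)² = 65.24.
  S^{-1} = (1/det) · [[d, -b], [-b, a]] = [[0.1635, -0.0112],
 [-0.0112, 0.0945]].

Step 4 — quadratic form (x̄ - mu_0)^T · S^{-1} · (x̄ - mu_0):
  S^{-1} · (x̄ - mu_0) = (-0.5702, 0.4767),
  (x̄ - mu_0)^T · [...] = (-3.1667)·(-0.5702) + (4.6667)·(0.4767) = 4.0302.

Step 5 — scale by n: T² = 6 · 4.0302 = 24.1815.

T² ≈ 24.1815


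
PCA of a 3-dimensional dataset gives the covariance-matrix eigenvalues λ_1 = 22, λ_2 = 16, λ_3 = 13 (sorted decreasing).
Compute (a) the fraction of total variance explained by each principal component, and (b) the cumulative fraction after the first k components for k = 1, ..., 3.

Step 1 — total variance = trace(Sigma) = Σ λ_i = 22 + 16 + 13 = 51.

Step 2 — fraction explained by component i = λ_i / Σ λ:
  PC1: 22/51 = 0.4314
  PC2: 16/51 = 0.3137
  PC3: 13/51 = 0.2549

Step 3 — cumulative fraction after k components = (λ_1 + ... + λ_k) / Σ λ:
  k = 1: 22/51 = 0.4314
  k = 2: (22 + 16)/51 = 38/51 = 0.7451
  k = 3: (22 + 16 + 13)/51 = 51/51 = 1

Summary (fraction, with percent):

explained: PC1 0.4314 (43.14%), PC2 0.3137 (31.37%), PC3 0.2549 (25.49%);  cumulative: 0.4314, 0.7451, 1


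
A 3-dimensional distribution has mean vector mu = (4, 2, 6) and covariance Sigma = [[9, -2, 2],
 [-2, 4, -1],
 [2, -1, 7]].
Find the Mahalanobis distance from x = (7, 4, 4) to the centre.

Step 1 — centre the observation: (x - mu) = (3, 2, -2).

Step 2 — invert Sigma (cofactor / det for 3×3, or solve directly):
  Sigma^{-1} = [[0.1304, 0.058, -0.029],
 [0.058, 0.285, 0.0242],
 [-0.029, 0.0242, 0.1546]].

Step 3 — form the quadratic (x - mu)^T · Sigma^{-1} · (x - mu):
  Sigma^{-1} · (x - mu) = (0.5652, 0.6957, -0.3478).
  (x - mu)^T · [Sigma^{-1} · (x - mu)] = (3)·(0.5652) + (2)·(0.6957) + (-2)·(-0.3478) = 3.7826.

Step 4 — take square root: d = √(3.7826) ≈ 1.9449.

d(x, mu) = √(3.7826) ≈ 1.9449


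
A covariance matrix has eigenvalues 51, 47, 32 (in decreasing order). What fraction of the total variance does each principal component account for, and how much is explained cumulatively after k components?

Step 1 — total variance = trace(Sigma) = Σ λ_i = 51 + 47 + 32 = 130.

Step 2 — fraction explained by component i = λ_i / Σ λ:
  PC1: 51/130 = 0.3923
  PC2: 47/130 = 0.3615
  PC3: 32/130 = 0.2462

Step 3 — cumulative fraction after k components = (λ_1 + ... + λ_k) / Σ λ:
  k = 1: 51/130 = 0.3923
  k = 2: (51 + 47)/130 = 98/130 = 0.7538
  k = 3: (51 + 47 + 32)/130 = 130/130 = 1

Summary (fraction, with percent):

explained: PC1 0.3923 (39.23%), PC2 0.3615 (36.15%), PC3 0.2462 (24.62%);  cumulative: 0.3923, 0.7538, 1


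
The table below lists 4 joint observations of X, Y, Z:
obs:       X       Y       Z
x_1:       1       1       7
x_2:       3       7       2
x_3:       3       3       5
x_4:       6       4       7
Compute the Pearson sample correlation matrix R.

Step 1 — column means:
  mean(X) = (1 + 3 + 3 + 6) / 4 = 13/4 = 3.25
  mean(Y) = (1 + 7 + 3 + 4) / 4 = 15/4 = 3.75
  mean(Z) = (7 + 2 + 5 + 7) / 4 = 21/4 = 5.25

Step 2 — sample variances and covariances s[i,j] = (1/(n-1)) · Σ_k (x_{k,i} - mean_i) · (x_{k,j} - mean_j), with n-1 = 3:
  s[X,X] = ((-2.25)·(-2.25) + (-0.25)·(-0.25) + (-0.25)·(-0.25) + (2.75)·(2.75)) / 3 = 12.75/3 = 4.25
  s[X,Y] = ((-2.25)·(-2.75) + (-0.25)·(3.25) + (-0.25)·(-0.75) + (2.75)·(0.25)) / 3 = 6.25/3 = 2.0833
  s[X,Z] = ((-2.25)·(1.75) + (-0.25)·(-3.25) + (-0.25)·(-0.25) + (2.75)·(1.75)) / 3 = 1.75/3 = 0.5833
  s[Y,Y] = ((-2.75)·(-2.75) + (3.25)·(3.25) + (-0.75)·(-0.75) + (0.25)·(0.25)) / 3 = 18.75/3 = 6.25
  s[Y,Z] = ((-2.75)·(1.75) + (3.25)·(-3.25) + (-0.75)·(-0.25) + (0.25)·(1.75)) / 3 = -14.75/3 = -4.9167
  s[Z,Z] = ((1.75)·(1.75) + (-3.25)·(-3.25) + (-0.25)·(-0.25) + (1.75)·(1.75)) / 3 = 16.75/3 = 5.5833
  Sample standard deviations s_i = √(s[i,i]):
  s(X) = √(4.25) = 2.0616
  s(Y) = √(6.25) = 2.5
  s(Z) = √(5.5833) = 2.3629

Step 3 — r_{ij} = s_{ij} / (s_i · s_j):
  r[X,X] = 1 (diagonal).
  r[X,Y] = 2.0833 / (2.0616 · 2.5) = 2.0833 / 5.1539 = 0.4042
  r[X,Z] = 0.5833 / (2.0616 · 2.3629) = 0.5833 / 4.8713 = 0.1198
  r[Y,Y] = 1 (diagonal).
  r[Y,Z] = -4.9167 / (2.5 · 2.3629) = -4.9167 / 5.9073 = -0.8323
  r[Z,Z] = 1 (diagonal).

R is symmetric with unit diagonal. Assembling:

R = [[1, 0.4042, 0.1198],
 [0.4042, 1, -0.8323],
 [0.1198, -0.8323, 1]]


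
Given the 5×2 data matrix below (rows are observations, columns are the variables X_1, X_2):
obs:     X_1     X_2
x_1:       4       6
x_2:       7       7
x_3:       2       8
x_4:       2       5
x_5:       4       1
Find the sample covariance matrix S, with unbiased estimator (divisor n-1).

Step 1 — column means:
  mean(X_1) = (4 + 7 + 2 + 2 + 4) / 5 = 19/5 = 3.8
  mean(X_2) = (6 + 7 + 8 + 5 + 1) / 5 = 27/5 = 5.4

Step 2 — sample covariance S[i,j] = (1/(n-1)) · Σ_k (x_{k,i} - mean_i) · (x_{k,j} - mean_j), with n-1 = 4.
  S[X_1,X_1] = ((0.2)·(0.2) + (3.2)·(3.2) + (-1.8)·(-1.8) + (-1.8)·(-1.8) + (0.2)·(0.2)) / 4 = 16.8/4 = 4.2
  S[X_1,X_2] = ((0.2)·(0.6) + (3.2)·(1.6) + (-1.8)·(2.6) + (-1.8)·(-0.4) + (0.2)·(-4.4)) / 4 = 0.4/4 = 0.1
  S[X_2,X_2] = ((0.6)·(0.6) + (1.6)·(1.6) + (2.6)·(2.6) + (-0.4)·(-0.4) + (-4.4)·(-4.4)) / 4 = 29.2/4 = 7.3

S is symmetric (S[j,i] = S[i,j]). Assembling:

S = [[4.2, 0.1],
 [0.1, 7.3]]


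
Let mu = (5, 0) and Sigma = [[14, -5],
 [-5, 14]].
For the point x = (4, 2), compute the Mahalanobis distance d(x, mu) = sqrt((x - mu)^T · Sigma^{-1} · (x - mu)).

Step 1 — centre the observation: (x - mu) = (-1, 2).

Step 2 — invert Sigma. det(Sigma) = 14·14 - (-5)² = 171.
  Sigma^{-1} = (1/det) · [[d, -b], [-b, a]] = [[0.0819, 0.0292],
 [0.0292, 0.0819]].

Step 3 — form the quadratic (x - mu)^T · Sigma^{-1} · (x - mu):
  Sigma^{-1} · (x - mu) = (-0.0234, 0.1345).
  (x - mu)^T · [Sigma^{-1} · (x - mu)] = (-1)·(-0.0234) + (2)·(0.1345) = 0.2924.

Step 4 — take square root: d = √(0.2924) ≈ 0.5407.

d(x, mu) = √(0.2924) ≈ 0.5407


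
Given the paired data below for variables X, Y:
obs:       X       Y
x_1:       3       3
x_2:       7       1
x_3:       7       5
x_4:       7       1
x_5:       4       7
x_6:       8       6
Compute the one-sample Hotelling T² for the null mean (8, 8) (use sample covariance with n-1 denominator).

Step 1 — sample mean vector:
  mean(X) = (3 + 7 + 7 + 7 + 4 + 8) / 6 = 36/6 = 6
  mean(Y) = (3 + 1 + 5 + 1 + 7 + 6) / 6 = 23/6 = 3.8333
  x̄ = (6, 3.8333),  deviation x̄ - mu_0 = (6, 3.8333) - (8, 8) = (-2, -4.1667).

Step 2 — sample covariance matrix, S[i,j] = (1/(n-1)) · Σ_k (x_{k,i} - mean_i) · (x_{k,j} - mean_j), divisor n-1 = 5:
  S[X,X] = ((-3)·(-3) + (1)·(1) + (1)·(1) + (1)·(1) + (-2)·(-2) + (2)·(2)) / 5 = 20/5 = 4
  S[X,Y] = ((-3)·(-0.8333) + (1)·(-2.8333) + (1)·(1.1667) + (1)·(-2.8333) + (-2)·(3.1667) + (2)·(2.1667)) / 5 = -4/5 = -0.8
  S[Y,Y] = ((-0.8333)·(-0.8333) + (-2.8333)·(-2.8333) + (1.1667)·(1.1667) + (-2.8333)·(-2.8333) + (3.1667)·(3.1667) + (2.1667)·(2.1667)) / 5 = 32.8333/5 = 6.5667
  S = [[4, -0.8],
 [-0.8, 6.5667]].

Step 3 — invert S. det(S) = 4·6.5667 - (-0.8)² = 25.6267.
  S^{-1} = (1/det) · [[d, -b], [-b, a]] = [[0.2562, 0.0312],
 [0.0312, 0.1561]].

Step 4 — quadratic form (x̄ - mu_0)^T · S^{-1} · (x̄ - mu_0):
  S^{-1} · (x̄ - mu_0) = (-0.6426, -0.7128),
  (x̄ - mu_0)^T · [...] = (-2)·(-0.6426) + (-4.1667)·(-0.7128) = 4.2551.

Step 5 — scale by n: T² = 6 · 4.2551 = 25.5307.

T² ≈ 25.5307


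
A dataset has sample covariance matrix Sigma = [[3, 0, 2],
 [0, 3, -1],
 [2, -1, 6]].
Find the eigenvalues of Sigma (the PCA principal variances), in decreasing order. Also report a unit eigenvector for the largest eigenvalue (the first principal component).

Step 1 — characteristic polynomial p(λ) = det(λI - Sigma) = λ³ - tr·λ² + c_1·λ - det, where tr = trace, c_1 = sum of the principal 2×2 minors, det = det(Sigma):
  tr = 3 + 3 + 6 = 12,
  c_1 = (3·3 - (0)²) + (3·6 - (2)²) + (3·6 - (-1)²) = 9 + 14 + 17 = 40,
  det = 3·(3·6 - (-1)²) - (0)·((0)·6 - (-1)·(2)) + (2)·((0)·(-1) - 3·(2)) = 3·(17) - (0)·(2) + (2)·(-6) = 39.
  So p(λ) = λ³ - 12λ² + 40λ - 39.
Step 2 — look for an integer root (rational root theorem: any rational root is an integer divisor of 39). Testing λ = 3:
  p(3) = 27 - 108 + 120 - 39 = 0  ✓
  Dividing out (λ - 3): p(λ) = (λ - 3)(λ² - 9λ + 13).
Step 3 — remaining eigenvalues from the quadratic λ² - 9λ + 13 = 0:
  Δ = 9² - 4·13 = 81 - 52 = 29,  λ = (9 ± √29)/2 = (9 ± 5.3852)/2 ≈ 7.1926 or 1.8074.
  Sorted: λ_1 = 7.1926,  λ_2 = 3,  λ_3 = 1.8074  (check: sum = 12 = tr ✓).

Step 4 — unit eigenvector for λ_1 ≈ 7.1926: v spans the null space of (Sigma - λ_1 I), whose rows are
  r_1 = (-4.1926, 0, 2),  r_2 = (0, -4.1926, -1),  r_3 = (2, -1, -1.1926).
  v is orthogonal to every row, so take v ∝ r_1 × r_2 = ((0)·(-1) - (2)·(-4.1926), (2)·(0) - (-4.1926)·(-1), (-4.1926)·(-4.1926) - (0)·(0)) ≈ (8.3852, -4.1926, 17.5777).
  Let u = (8.3852, -4.1926, 17.5777).
  ||u|| = √((8.3852)² + (-4.1926)² + (17.5777)²) = √(396.8659) ≈ 19.9215,  v_1 = u/||u|| ≈ (0.4209, -0.2105, 0.8824) (||v_1|| = 1).

λ_1 = 7.1926,  λ_2 = 3,  λ_3 = 1.8074;  v_1 ≈ (0.4209, -0.2105, 0.8824)


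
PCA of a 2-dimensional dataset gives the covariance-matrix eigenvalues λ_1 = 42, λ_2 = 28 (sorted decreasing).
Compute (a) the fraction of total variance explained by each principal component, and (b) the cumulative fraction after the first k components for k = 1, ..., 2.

Step 1 — total variance = trace(Sigma) = Σ λ_i = 42 + 28 = 70.

Step 2 — fraction explained by component i = λ_i / Σ λ:
  PC1: 42/70 = 0.6
  PC2: 28/70 = 0.4

Step 3 — cumulative fraction after k components = (λ_1 + ... + λ_k) / Σ λ:
  k = 1: 42/70 = 0.6
  k = 2: (42 + 28)/70 = 70/70 = 1

Summary (fraction, with percent):

explained: PC1 0.6 (60%), PC2 0.4 (40%);  cumulative: 0.6, 1


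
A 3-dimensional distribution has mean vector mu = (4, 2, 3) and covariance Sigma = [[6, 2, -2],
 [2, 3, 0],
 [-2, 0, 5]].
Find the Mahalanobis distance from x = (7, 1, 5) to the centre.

Step 1 — centre the observation: (x - mu) = (3, -1, 2).

Step 2 — invert Sigma (cofactor / det for 3×3, or solve directly):
  Sigma^{-1} = [[0.2586, -0.1724, 0.1034],
 [-0.1724, 0.4483, -0.069],
 [0.1034, -0.069, 0.2414]].

Step 3 — form the quadratic (x - mu)^T · Sigma^{-1} · (x - mu):
  Sigma^{-1} · (x - mu) = (1.1552, -1.1034, 0.8621).
  (x - mu)^T · [Sigma^{-1} · (x - mu)] = (3)·(1.1552) + (-1)·(-1.1034) + (2)·(0.8621) = 6.2931.

Step 4 — take square root: d = √(6.2931) ≈ 2.5086.

d(x, mu) = √(6.2931) ≈ 2.5086


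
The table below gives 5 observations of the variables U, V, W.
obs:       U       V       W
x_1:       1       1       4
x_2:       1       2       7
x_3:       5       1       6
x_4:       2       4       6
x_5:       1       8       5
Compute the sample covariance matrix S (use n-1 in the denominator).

Step 1 — column means:
  mean(U) = (1 + 1 + 5 + 2 + 1) / 5 = 10/5 = 2
  mean(V) = (1 + 2 + 1 + 4 + 8) / 5 = 16/5 = 3.2
  mean(W) = (4 + 7 + 6 + 6 + 5) / 5 = 28/5 = 5.6

Step 2 — sample covariance S[i,j] = (1/(n-1)) · Σ_k (x_{k,i} - mean_i) · (x_{k,j} - mean_j), with n-1 = 4.
  S[U,U] = ((-1)·(-1) + (-1)·(-1) + (3)·(3) + (0)·(0) + (-1)·(-1)) / 4 = 12/4 = 3
  S[U,V] = ((-1)·(-2.2) + (-1)·(-1.2) + (3)·(-2.2) + (0)·(0.8) + (-1)·(4.8)) / 4 = -8/4 = -2
  S[U,W] = ((-1)·(-1.6) + (-1)·(1.4) + (3)·(0.4) + (0)·(0.4) + (-1)·(-0.6)) / 4 = 2/4 = 0.5
  S[V,V] = ((-2.2)·(-2.2) + (-1.2)·(-1.2) + (-2.2)·(-2.2) + (0.8)·(0.8) + (4.8)·(4.8)) / 4 = 34.8/4 = 8.7
  S[V,W] = ((-2.2)·(-1.6) + (-1.2)·(1.4) + (-2.2)·(0.4) + (0.8)·(0.4) + (4.8)·(-0.6)) / 4 = -1.6/4 = -0.4
  S[W,W] = ((-1.6)·(-1.6) + (1.4)·(1.4) + (0.4)·(0.4) + (0.4)·(0.4) + (-0.6)·(-0.6)) / 4 = 5.2/4 = 1.3

S is symmetric (S[j,i] = S[i,j]). Assembling:

S = [[3, -2, 0.5],
 [-2, 8.7, -0.4],
 [0.5, -0.4, 1.3]]


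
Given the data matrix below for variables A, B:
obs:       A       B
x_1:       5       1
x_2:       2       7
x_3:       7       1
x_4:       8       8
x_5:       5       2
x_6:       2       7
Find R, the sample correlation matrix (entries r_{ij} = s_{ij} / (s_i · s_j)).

Step 1 — column means:
  mean(A) = (5 + 2 + 7 + 8 + 5 + 2) / 6 = 29/6 = 4.8333
  mean(B) = (1 + 7 + 1 + 8 + 2 + 7) / 6 = 26/6 = 4.3333

Step 2 — sample variances and covariances s[i,j] = (1/(n-1)) · Σ_k (x_{k,i} - mean_i) · (x_{k,j} - mean_j), with n-1 = 5:
  s[A,A] = ((0.1667)·(0.1667) + (-2.8333)·(-2.8333) + (2.1667)·(2.1667) + (3.1667)·(3.1667) + (0.1667)·(0.1667) + (-2.8333)·(-2.8333)) / 5 = 30.8333/5 = 6.1667
  s[A,B] = ((0.1667)·(-3.3333) + (-2.8333)·(2.6667) + (2.1667)·(-3.3333) + (3.1667)·(3.6667) + (0.1667)·(-2.3333) + (-2.8333)·(2.6667)) / 5 = -11.6667/5 = -2.3333
  s[B,B] = ((-3.3333)·(-3.3333) + (2.6667)·(2.6667) + (-3.3333)·(-3.3333) + (3.6667)·(3.6667) + (-2.3333)·(-2.3333) + (2.6667)·(2.6667)) / 5 = 55.3333/5 = 11.0667
  Sample standard deviations s_i = √(s[i,i]):
  s(A) = √(6.1667) = 2.4833
  s(B) = √(11.0667) = 3.3267

Step 3 — r_{ij} = s_{ij} / (s_i · s_j):
  r[A,A] = 1 (diagonal).
  r[A,B] = -2.3333 / (2.4833 · 3.3267) = -2.3333 / 8.261 = -0.2825
  r[B,B] = 1 (diagonal).

R is symmetric with unit diagonal. Assembling:

R = [[1, -0.2825],
 [-0.2825, 1]]


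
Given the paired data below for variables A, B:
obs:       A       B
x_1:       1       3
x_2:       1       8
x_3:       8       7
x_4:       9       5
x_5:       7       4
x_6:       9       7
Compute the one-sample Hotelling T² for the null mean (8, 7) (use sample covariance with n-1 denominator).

Step 1 — sample mean vector:
  mean(A) = (1 + 1 + 8 + 9 + 7 + 9) / 6 = 35/6 = 5.8333
  mean(B) = (3 + 8 + 7 + 5 + 4 + 7) / 6 = 34/6 = 5.6667
  x̄ = (5.8333, 5.6667),  deviation x̄ - mu_0 = (5.8333, 5.6667) - (8, 7) = (-2.1667, -1.3333).

Step 2 — sample covariance matrix, S[i,j] = (1/(n-1)) · Σ_k (x_{k,i} - mean_i) · (x_{k,j} - mean_j), divisor n-1 = 5:
  S[A,A] = ((-4.8333)·(-4.8333) + (-4.8333)·(-4.8333) + (2.1667)·(2.1667) + (3.1667)·(3.1667) + (1.1667)·(1.1667) + (3.1667)·(3.1667)) / 5 = 72.8333/5 = 14.5667
  S[A,B] = ((-4.8333)·(-2.6667) + (-4.8333)·(2.3333) + (2.1667)·(1.3333) + (3.1667)·(-0.6667) + (1.1667)·(-1.6667) + (3.1667)·(1.3333)) / 5 = 4.6667/5 = 0.9333
  S[B,B] = ((-2.6667)·(-2.6667) + (2.3333)·(2.3333) + (1.3333)·(1.3333) + (-0.6667)·(-0.6667) + (-1.6667)·(-1.6667) + (1.3333)·(1.3333)) / 5 = 19.3333/5 = 3.8667
  S = [[14.5667, 0.9333],
 [0.9333, 3.8667]].

Step 3 — invert S. det(S) = 14.5667·3.8667 - (0.9333)² = 55.4533.
  S^{-1} = (1/det) · [[d, -b], [-b, a]] = [[0.0697, -0.0168],
 [-0.0168, 0.2627]].

Step 4 — quadratic form (x̄ - mu_0)^T · S^{-1} · (x̄ - mu_0):
  S^{-1} · (x̄ - mu_0) = (-0.1286, -0.3138),
  (x̄ - mu_0)^T · [...] = (-2.1667)·(-0.1286) + (-1.3333)·(-0.3138) = 0.6971.

Step 5 — scale by n: T² = 6 · 0.6971 = 4.1825.

T² ≈ 4.1825


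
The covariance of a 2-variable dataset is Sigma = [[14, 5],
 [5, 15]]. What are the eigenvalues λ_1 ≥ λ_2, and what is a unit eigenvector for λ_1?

Step 1 — characteristic polynomial of 2×2 Sigma:
  det(Sigma - λI) = λ² - trace · λ + det = 0.
  trace = 14 + 15 = 29, det = 14·15 - (5)² = 185.
Step 2 — discriminant:
  Δ = trace² - 4·det = 841 - 740 = 101.
Step 3 — eigenvalues:
  λ = (trace ± √Δ)/2 = (29 ± 10.0499)/2,
  λ_1 = 19.5249,  λ_2 = 9.4751.

Step 4 — unit eigenvector for λ_1: solve (Sigma - λ_1 I)v = 0. First row:
  (14 - 19.5249)·v_x + (5)·v_y = 0, i.e. (-5.5249)·v_x + (5)·v_y = 0,
  so v ∝ (b, λ_1 - a) = (5, 5.5249) = u.
  ||u|| = √((5)² + (5.5249)²) = √(55.5249) ≈ 7.4515,
  v_1 = u/||u|| ≈ (0.671, 0.7415) (||v_1|| = 1).

λ_1 = 19.5249,  λ_2 = 9.4751;  v_1 ≈ (0.671, 0.7415)


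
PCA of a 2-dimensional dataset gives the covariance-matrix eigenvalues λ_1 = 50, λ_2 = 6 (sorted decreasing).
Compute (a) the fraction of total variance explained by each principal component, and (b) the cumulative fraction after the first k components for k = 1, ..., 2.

Step 1 — total variance = trace(Sigma) = Σ λ_i = 50 + 6 = 56.

Step 2 — fraction explained by component i = λ_i / Σ λ:
  PC1: 50/56 = 0.8929
  PC2: 6/56 = 0.1071

Step 3 — cumulative fraction after k components = (λ_1 + ... + λ_k) / Σ λ:
  k = 1: 50/56 = 0.8929
  k = 2: (50 + 6)/56 = 56/56 = 1

Summary (fraction, with percent):

explained: PC1 0.8929 (89.29%), PC2 0.1071 (10.71%);  cumulative: 0.8929, 1


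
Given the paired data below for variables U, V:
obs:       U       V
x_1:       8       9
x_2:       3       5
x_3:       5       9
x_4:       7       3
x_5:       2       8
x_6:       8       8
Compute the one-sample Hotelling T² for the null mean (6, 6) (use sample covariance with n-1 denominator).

Step 1 — sample mean vector:
  mean(U) = (8 + 3 + 5 + 7 + 2 + 8) / 6 = 33/6 = 5.5
  mean(V) = (9 + 5 + 9 + 3 + 8 + 8) / 6 = 42/6 = 7
  x̄ = (5.5, 7),  deviation x̄ - mu_0 = (5.5, 7) - (6, 6) = (-0.5, 1).

Step 2 — sample covariance matrix, S[i,j] = (1/(n-1)) · Σ_k (x_{k,i} - mean_i) · (x_{k,j} - mean_j), divisor n-1 = 5:
  S[U,U] = ((2.5)·(2.5) + (-2.5)·(-2.5) + (-0.5)·(-0.5) + (1.5)·(1.5) + (-3.5)·(-3.5) + (2.5)·(2.5)) / 5 = 33.5/5 = 6.7
  S[U,V] = ((2.5)·(2) + (-2.5)·(-2) + (-0.5)·(2) + (1.5)·(-4) + (-3.5)·(1) + (2.5)·(1)) / 5 = 2/5 = 0.4
  S[V,V] = ((2)·(2) + (-2)·(-2) + (2)·(2) + (-4)·(-4) + (1)·(1) + (1)·(1)) / 5 = 30/5 = 6
  S = [[6.7, 0.4],
 [0.4, 6]].

Step 3 — invert S. det(S) = 6.7·6 - (0.4)² = 40.04.
  S^{-1} = (1/det) · [[d, -b], [-b, a]] = [[0.1499, -0.01],
 [-0.01, 0.1673]].

Step 4 — quadratic form (x̄ - mu_0)^T · S^{-1} · (x̄ - mu_0):
  S^{-1} · (x̄ - mu_0) = (-0.0849, 0.1723),
  (x̄ - mu_0)^T · [...] = (-0.5)·(-0.0849) + (1)·(0.1723) = 0.2148.

Step 5 — scale by n: T² = 6 · 0.2148 = 1.2887.

T² ≈ 1.2887
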